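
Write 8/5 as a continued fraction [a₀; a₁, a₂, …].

[1; 1, 1, 2]

⌊8/5⌋ = 1, remainder 3
⌊5/3⌋ = 1, remainder 2
⌊3/2⌋ = 1, remainder 1
⌊2/1⌋ = 2, remainder 0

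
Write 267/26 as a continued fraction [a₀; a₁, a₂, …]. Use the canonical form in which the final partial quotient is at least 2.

Apply division with remainder until the remainder is 0:
267 = 10·26 + 7, so a_0 = 10
26 = 3·7 + 5, so a_1 = 3
7 = 1·5 + 2, so a_2 = 1
5 = 2·2 + 1, so a_3 = 2
2 = 2·1 + 0, so a_4 = 2

[10; 3, 1, 2, 2]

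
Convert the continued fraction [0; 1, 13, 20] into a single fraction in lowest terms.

Build up convergents one term at a time:
a_0 = 0: 0/1
a_1 = 1: 1/1
a_2 = 13: 13/14
a_3 = 20: 261/281

261/281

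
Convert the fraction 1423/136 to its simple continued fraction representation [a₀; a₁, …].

[10; 2, 6, 3, 3]

1423 = 10·136 + 63, so a_0 = 10
136 = 2·63 + 10, so a_1 = 2
63 = 6·10 + 3, so a_2 = 6
10 = 3·3 + 1, so a_3 = 3
3 = 3·1 + 0, so a_4 = 3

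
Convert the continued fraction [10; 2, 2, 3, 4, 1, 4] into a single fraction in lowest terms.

a_0 = 10: 10/1
a_1 = 2: 21/2
a_2 = 2: 52/5
a_3 = 3: 177/17
a_4 = 4: 760/73
a_5 = 1: 937/90
a_6 = 4: 4508/433

4508/433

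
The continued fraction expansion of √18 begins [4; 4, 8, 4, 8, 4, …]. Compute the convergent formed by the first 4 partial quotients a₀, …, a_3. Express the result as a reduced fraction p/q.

Compute successive convergents:
a_0 = 4: 4/1
a_1 = 4: 17/4
a_2 = 8: 140/33
a_3 = 4: 577/136

577/136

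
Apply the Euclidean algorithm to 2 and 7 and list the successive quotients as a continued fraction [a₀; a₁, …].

[0; 3, 2]

Apply division with remainder until the remainder is 0:
⌊2/7⌋ = 0, remainder 2
⌊7/2⌋ = 3, remainder 1
⌊2/1⌋ = 2, remainder 0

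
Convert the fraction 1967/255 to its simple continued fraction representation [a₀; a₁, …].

[7; 1, 2, 2, 36]

1967 ÷ 255 → quotient 7, remainder 182
255 ÷ 182 → quotient 1, remainder 73
182 ÷ 73 → quotient 2, remainder 36
73 ÷ 36 → quotient 2, remainder 1
36 ÷ 1 → quotient 36, remainder 0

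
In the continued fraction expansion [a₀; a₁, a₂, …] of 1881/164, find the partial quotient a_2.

Repeatedly divide and take the remainder:
1881 ÷ 164 → quotient 11, remainder 77
164 ÷ 77 → quotient 2, remainder 10
77 ÷ 10 → quotient 7, remainder 7

7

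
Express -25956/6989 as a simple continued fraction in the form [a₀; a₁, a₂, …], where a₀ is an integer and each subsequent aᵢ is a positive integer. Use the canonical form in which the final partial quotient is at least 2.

⌊-25956/6989⌋ = -4, remainder 2000
⌊6989/2000⌋ = 3, remainder 989
⌊2000/989⌋ = 2, remainder 22
⌊989/22⌋ = 44, remainder 21
⌊22/21⌋ = 1, remainder 1
⌊21/1⌋ = 21, remainder 0

[-4; 3, 2, 44, 1, 21]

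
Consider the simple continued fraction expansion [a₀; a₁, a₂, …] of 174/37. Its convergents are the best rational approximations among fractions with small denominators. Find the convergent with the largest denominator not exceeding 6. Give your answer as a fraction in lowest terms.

14/3

a_0 = 4: 4/1  (≤ bound)
a_1 = 1: 5/1  (≤ bound)
a_2 = 2: 14/3  (≤ bound)
a_3 = 2: 33/7  (> 6, stop)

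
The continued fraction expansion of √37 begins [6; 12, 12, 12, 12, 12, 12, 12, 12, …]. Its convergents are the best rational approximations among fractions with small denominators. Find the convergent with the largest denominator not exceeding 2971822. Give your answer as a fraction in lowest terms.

a_0 = 6: 6/1  (≤ bound)
a_1 = 12: 73/12  (≤ bound)
a_2 = 12: 882/145  (≤ bound)
a_3 = 12: 10657/1752  (≤ bound)
a_4 = 12: 128766/21169  (≤ bound)
a_5 = 12: 1555849/255780  (≤ bound)
a_6 = 12: 18798954/3090529  (> 2971822, stop)

1555849/255780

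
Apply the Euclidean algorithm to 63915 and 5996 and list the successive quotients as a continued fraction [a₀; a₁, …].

[10; 1, 1, 1, 15, 14, 9]

63915 = 10·5996 + 3955, so a_0 = 10
5996 = 1·3955 + 2041, so a_1 = 1
3955 = 1·2041 + 1914, so a_2 = 1
2041 = 1·1914 + 127, so a_3 = 1
1914 = 15·127 + 9, so a_4 = 15
127 = 14·9 + 1, so a_5 = 14
9 = 9·1 + 0, so a_6 = 9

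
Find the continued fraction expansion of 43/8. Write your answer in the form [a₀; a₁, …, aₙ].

43 ÷ 8 → quotient 5, remainder 3
8 ÷ 3 → quotient 2, remainder 2
3 ÷ 2 → quotient 1, remainder 1
2 ÷ 1 → quotient 2, remainder 0

[5; 2, 1, 2]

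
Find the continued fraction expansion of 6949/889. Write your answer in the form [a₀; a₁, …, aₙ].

[7; 1, 4, 2, 4, 1, 14]

6949 = 7·889 + 726, so a_0 = 7
889 = 1·726 + 163, so a_1 = 1
726 = 4·163 + 74, so a_2 = 4
163 = 2·74 + 15, so a_3 = 2
74 = 4·15 + 14, so a_4 = 4
15 = 1·14 + 1, so a_5 = 1
14 = 14·1 + 0, so a_6 = 14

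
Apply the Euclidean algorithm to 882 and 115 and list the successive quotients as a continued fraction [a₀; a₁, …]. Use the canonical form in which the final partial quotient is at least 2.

882 = 7·115 + 77, so a_0 = 7
115 = 1·77 + 38, so a_1 = 1
77 = 2·38 + 1, so a_2 = 2
38 = 38·1 + 0, so a_3 = 38

[7; 1, 2, 38]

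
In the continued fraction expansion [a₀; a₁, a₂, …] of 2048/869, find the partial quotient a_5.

2048 = 2·869 + 310, so a_0 = 2
869 = 2·310 + 249, so a_1 = 2
310 = 1·249 + 61, so a_2 = 1
249 = 4·61 + 5, so a_3 = 4
61 = 12·5 + 1, so a_4 = 12
5 = 5·1 + 0, so a_5 = 5

5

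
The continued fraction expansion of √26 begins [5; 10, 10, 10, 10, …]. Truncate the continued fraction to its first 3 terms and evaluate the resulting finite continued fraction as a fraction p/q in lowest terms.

515/101

Start with 10.
10 + 1/(10/1) = 10 + 1/10 = 101/10
5 + 1/(101/10) = 5 + 10/101 = 515/101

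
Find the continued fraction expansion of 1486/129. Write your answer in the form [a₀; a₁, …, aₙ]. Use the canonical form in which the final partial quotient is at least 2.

[11; 1, 1, 12, 2, 2]

1486 = 11·129 + 67, so a_0 = 11
129 = 1·67 + 62, so a_1 = 1
67 = 1·62 + 5, so a_2 = 1
62 = 12·5 + 2, so a_3 = 12
5 = 2·2 + 1, so a_4 = 2
2 = 2·1 + 0, so a_5 = 2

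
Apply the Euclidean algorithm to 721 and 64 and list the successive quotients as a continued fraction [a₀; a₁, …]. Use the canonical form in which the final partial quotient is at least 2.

[11; 3, 1, 3, 4]

⌊721/64⌋ = 11, remainder 17
⌊64/17⌋ = 3, remainder 13
⌊17/13⌋ = 1, remainder 4
⌊13/4⌋ = 3, remainder 1
⌊4/1⌋ = 4, remainder 0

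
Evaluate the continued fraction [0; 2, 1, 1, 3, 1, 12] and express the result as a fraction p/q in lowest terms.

Collapse the nested fraction from the inside out:
Start with 12.
1 + 1/(12/1) = 1 + 1/12 = 13/12
3 + 1/(13/12) = 3 + 12/13 = 51/13
1 + 1/(51/13) = 1 + 13/51 = 64/51
1 + 1/(64/51) = 1 + 51/64 = 115/64
2 + 1/(115/64) = 2 + 64/115 = 294/115
0 + 1/(294/115) = 0 + 115/294 = 115/294

115/294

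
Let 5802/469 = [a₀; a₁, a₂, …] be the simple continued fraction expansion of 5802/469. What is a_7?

7

Repeatedly divide and take the remainder:
5802 ÷ 469 → quotient 12, remainder 174
469 ÷ 174 → quotient 2, remainder 121
174 ÷ 121 → quotient 1, remainder 53
121 ÷ 53 → quotient 2, remainder 15
53 ÷ 15 → quotient 3, remainder 8
15 ÷ 8 → quotient 1, remainder 7
8 ÷ 7 → quotient 1, remainder 1
7 ÷ 1 → quotient 7, remainder 0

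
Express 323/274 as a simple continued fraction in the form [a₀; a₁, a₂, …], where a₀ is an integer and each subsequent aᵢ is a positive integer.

[1; 5, 1, 1, 2, 4, 2]

323 = 1·274 + 49, so a_0 = 1
274 = 5·49 + 29, so a_1 = 5
49 = 1·29 + 20, so a_2 = 1
29 = 1·20 + 9, so a_3 = 1
20 = 2·9 + 2, so a_4 = 2
9 = 4·2 + 1, so a_5 = 4
2 = 2·1 + 0, so a_6 = 2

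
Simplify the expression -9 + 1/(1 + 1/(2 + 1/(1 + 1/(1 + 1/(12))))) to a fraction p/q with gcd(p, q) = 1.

a_0 = -9: -9/1
a_1 = 1: -8/1
a_2 = 2: -25/3
a_3 = 1: -33/4
a_4 = 1: -58/7
a_5 = 12: -729/88

-729/88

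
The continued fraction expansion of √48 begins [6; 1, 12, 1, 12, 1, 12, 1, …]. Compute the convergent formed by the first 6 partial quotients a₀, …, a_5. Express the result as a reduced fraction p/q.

1351/195

Starting at the tail and folding back:
Start with 1.
12 + 1/(1/1) = 12 + 1/1 = 13/1
1 + 1/(13/1) = 1 + 1/13 = 14/13
12 + 1/(14/13) = 12 + 13/14 = 181/14
1 + 1/(181/14) = 1 + 14/181 = 195/181
6 + 1/(195/181) = 6 + 181/195 = 1351/195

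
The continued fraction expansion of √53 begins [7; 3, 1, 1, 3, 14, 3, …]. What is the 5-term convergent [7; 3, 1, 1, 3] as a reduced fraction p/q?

182/25

Use the convergent recurrence hₖ = aₖ·hₖ₋₁ + hₖ₋₂ (and likewise for the denominators kₖ):
a_0 = 7: 7/1
a_1 = 3: 22/3
a_2 = 1: 29/4
a_3 = 1: 51/7
a_4 = 3: 182/25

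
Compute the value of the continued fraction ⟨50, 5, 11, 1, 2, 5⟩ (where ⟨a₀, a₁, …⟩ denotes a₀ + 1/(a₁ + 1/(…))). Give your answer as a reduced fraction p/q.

47737/951

a_0 = 50: 50/1
a_1 = 5: 251/5
a_2 = 11: 2811/56
a_3 = 1: 3062/61
a_4 = 2: 8935/178
a_5 = 5: 47737/951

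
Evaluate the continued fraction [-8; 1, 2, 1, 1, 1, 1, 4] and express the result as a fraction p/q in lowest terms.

a_0 = -8: -8/1
a_1 = 1: -7/1
a_2 = 2: -22/3
a_3 = 1: -29/4
a_4 = 1: -51/7
a_5 = 1: -80/11
a_6 = 1: -131/18
a_7 = 4: -604/83

-604/83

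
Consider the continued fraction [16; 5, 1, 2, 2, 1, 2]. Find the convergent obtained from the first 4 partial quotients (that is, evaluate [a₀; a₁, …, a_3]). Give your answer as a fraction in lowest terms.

Collapse the nested fraction from the inside out:
Start with 2.
1 + 1/(2/1) = 1 + 1/2 = 3/2
5 + 1/(3/2) = 5 + 2/3 = 17/3
16 + 1/(17/3) = 16 + 3/17 = 275/17

275/17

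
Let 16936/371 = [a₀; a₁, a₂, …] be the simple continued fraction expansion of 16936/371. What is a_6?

5

Run the Euclidean algorithm, recording each quotient:
16936 = 45·371 + 241, so a_0 = 45
371 = 1·241 + 130, so a_1 = 1
241 = 1·130 + 111, so a_2 = 1
130 = 1·111 + 19, so a_3 = 1
111 = 5·19 + 16, so a_4 = 5
19 = 1·16 + 3, so a_5 = 1
16 = 5·3 + 1, so a_6 = 5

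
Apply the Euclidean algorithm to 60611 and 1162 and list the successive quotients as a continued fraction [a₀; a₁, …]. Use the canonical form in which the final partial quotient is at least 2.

[52; 6, 4, 1, 2, 13]

Repeatedly divide and take the remainder:
60611 ÷ 1162 → quotient 52, remainder 187
1162 ÷ 187 → quotient 6, remainder 40
187 ÷ 40 → quotient 4, remainder 27
40 ÷ 27 → quotient 1, remainder 13
27 ÷ 13 → quotient 2, remainder 1
13 ÷ 1 → quotient 13, remainder 0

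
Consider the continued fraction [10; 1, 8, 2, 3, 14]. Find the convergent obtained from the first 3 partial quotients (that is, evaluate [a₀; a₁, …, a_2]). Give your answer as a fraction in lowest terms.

98/9

Start with 8.
1 + 1/(8/1) = 1 + 1/8 = 9/8
10 + 1/(9/8) = 10 + 8/9 = 98/9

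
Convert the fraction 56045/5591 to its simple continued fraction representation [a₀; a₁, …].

[10; 41, 2, 2, 2, 3, 3]

⌊56045/5591⌋ = 10, remainder 135
⌊5591/135⌋ = 41, remainder 56
⌊135/56⌋ = 2, remainder 23
⌊56/23⌋ = 2, remainder 10
⌊23/10⌋ = 2, remainder 3
⌊10/3⌋ = 3, remainder 1
⌊3/1⌋ = 3, remainder 0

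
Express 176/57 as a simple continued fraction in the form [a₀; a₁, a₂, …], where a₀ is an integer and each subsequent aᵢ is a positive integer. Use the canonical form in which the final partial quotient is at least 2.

[3; 11, 2, 2]

176 ÷ 57 → quotient 3, remainder 5
57 ÷ 5 → quotient 11, remainder 2
5 ÷ 2 → quotient 2, remainder 1
2 ÷ 1 → quotient 2, remainder 0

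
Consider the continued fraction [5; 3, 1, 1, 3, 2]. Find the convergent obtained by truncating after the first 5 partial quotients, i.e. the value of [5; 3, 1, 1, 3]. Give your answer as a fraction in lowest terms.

a_0 = 5: 5/1
a_1 = 3: 16/3
a_2 = 1: 21/4
a_3 = 1: 37/7
a_4 = 3: 132/25

132/25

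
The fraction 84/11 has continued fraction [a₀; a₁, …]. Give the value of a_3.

Repeatedly divide and take the remainder:
⌊84/11⌋ = 7, remainder 7
⌊11/7⌋ = 1, remainder 4
⌊7/4⌋ = 1, remainder 3
⌊4/3⌋ = 1, remainder 1

1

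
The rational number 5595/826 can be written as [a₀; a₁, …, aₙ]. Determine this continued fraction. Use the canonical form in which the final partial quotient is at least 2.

[6; 1, 3, 2, 2, 1, 1, 15]

Apply division with remainder until the remainder is 0:
5595 ÷ 826 → quotient 6, remainder 639
826 ÷ 639 → quotient 1, remainder 187
639 ÷ 187 → quotient 3, remainder 78
187 ÷ 78 → quotient 2, remainder 31
78 ÷ 31 → quotient 2, remainder 16
31 ÷ 16 → quotient 1, remainder 15
16 ÷ 15 → quotient 1, remainder 1
15 ÷ 1 → quotient 15, remainder 0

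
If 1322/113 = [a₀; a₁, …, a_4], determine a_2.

2

Apply division with remainder until the remainder is 0:
1322 = 11·113 + 79, so a_0 = 11
113 = 1·79 + 34, so a_1 = 1
79 = 2·34 + 11, so a_2 = 2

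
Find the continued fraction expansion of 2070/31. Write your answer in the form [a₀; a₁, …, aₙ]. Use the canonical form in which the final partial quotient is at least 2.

2070 ÷ 31 → quotient 66, remainder 24
31 ÷ 24 → quotient 1, remainder 7
24 ÷ 7 → quotient 3, remainder 3
7 ÷ 3 → quotient 2, remainder 1
3 ÷ 1 → quotient 3, remainder 0

[66; 1, 3, 2, 3]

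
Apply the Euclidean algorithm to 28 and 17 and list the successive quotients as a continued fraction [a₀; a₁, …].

[1; 1, 1, 1, 5]

28 = 1·17 + 11, so a_0 = 1
17 = 1·11 + 6, so a_1 = 1
11 = 1·6 + 5, so a_2 = 1
6 = 1·5 + 1, so a_3 = 1
5 = 5·1 + 0, so a_4 = 5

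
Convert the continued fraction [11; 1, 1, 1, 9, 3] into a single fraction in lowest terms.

a_0 = 11: 11/1
a_1 = 1: 12/1
a_2 = 1: 23/2
a_3 = 1: 35/3
a_4 = 9: 338/29
a_5 = 3: 1049/90

1049/90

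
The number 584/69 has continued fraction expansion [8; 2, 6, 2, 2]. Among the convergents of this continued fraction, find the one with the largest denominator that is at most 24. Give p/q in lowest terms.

a_0 = 8: 8/1  (≤ bound)
a_1 = 2: 17/2  (≤ bound)
a_2 = 6: 110/13  (≤ bound)
a_3 = 2: 237/28  (> 24, stop)

110/13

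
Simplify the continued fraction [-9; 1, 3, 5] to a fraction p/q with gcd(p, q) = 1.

Compute successive convergents:
a_0 = -9: -9/1
a_1 = 1: -8/1
a_2 = 3: -33/4
a_3 = 5: -173/21

-173/21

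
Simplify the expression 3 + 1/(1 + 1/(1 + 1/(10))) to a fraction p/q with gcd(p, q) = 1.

a_0 = 3: 3/1
a_1 = 1: 4/1
a_2 = 1: 7/2
a_3 = 10: 74/21

74/21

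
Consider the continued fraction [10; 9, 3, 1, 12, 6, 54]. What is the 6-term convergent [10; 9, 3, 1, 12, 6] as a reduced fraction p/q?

Build up convergents one term at a time:
a_0 = 10: 10/1
a_1 = 9: 91/9
a_2 = 3: 283/28
a_3 = 1: 374/37
a_4 = 12: 4771/472
a_5 = 6: 29000/2869

29000/2869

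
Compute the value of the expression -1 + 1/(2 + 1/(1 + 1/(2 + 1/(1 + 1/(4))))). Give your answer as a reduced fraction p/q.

-33/52

Build up convergents one term at a time:
a_0 = -1: -1/1
a_1 = 2: -1/2
a_2 = 1: -2/3
a_3 = 2: -5/8
a_4 = 1: -7/11
a_5 = 4: -33/52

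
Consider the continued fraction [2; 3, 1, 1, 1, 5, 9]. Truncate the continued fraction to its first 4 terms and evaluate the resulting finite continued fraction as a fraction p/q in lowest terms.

16/7

a_0 = 2: 2/1
a_1 = 3: 7/3
a_2 = 1: 9/4
a_3 = 1: 16/7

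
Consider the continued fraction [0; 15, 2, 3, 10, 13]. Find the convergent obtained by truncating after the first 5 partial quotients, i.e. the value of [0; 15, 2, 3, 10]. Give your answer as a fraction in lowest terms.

Start with 10.
3 + 1/(10/1) = 3 + 1/10 = 31/10
2 + 1/(31/10) = 2 + 10/31 = 72/31
15 + 1/(72/31) = 15 + 31/72 = 1111/72
0 + 1/(1111/72) = 0 + 72/1111 = 72/1111

72/1111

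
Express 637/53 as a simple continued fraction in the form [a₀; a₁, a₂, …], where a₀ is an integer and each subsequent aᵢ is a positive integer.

[12; 53]

⌊637/53⌋ = 12, remainder 1
⌊53/1⌋ = 53, remainder 0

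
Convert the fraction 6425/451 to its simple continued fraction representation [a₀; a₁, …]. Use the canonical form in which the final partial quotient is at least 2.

6425 ÷ 451 → quotient 14, remainder 111
451 ÷ 111 → quotient 4, remainder 7
111 ÷ 7 → quotient 15, remainder 6
7 ÷ 6 → quotient 1, remainder 1
6 ÷ 1 → quotient 6, remainder 0

[14; 4, 15, 1, 6]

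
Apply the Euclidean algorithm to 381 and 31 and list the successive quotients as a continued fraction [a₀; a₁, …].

Repeatedly divide and take the remainder:
381 = 12·31 + 9, so a_0 = 12
31 = 3·9 + 4, so a_1 = 3
9 = 2·4 + 1, so a_2 = 2
4 = 4·1 + 0, so a_3 = 4

[12; 3, 2, 4]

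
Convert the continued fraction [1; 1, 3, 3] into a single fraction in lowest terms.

Start with 3.
3 + 1/(3/1) = 3 + 1/3 = 10/3
1 + 1/(10/3) = 1 + 3/10 = 13/10
1 + 1/(13/10) = 1 + 10/13 = 23/13

23/13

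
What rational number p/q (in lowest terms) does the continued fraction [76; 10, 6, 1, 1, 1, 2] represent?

Start with 2.
1 + 1/(2/1) = 1 + 1/2 = 3/2
1 + 1/(3/2) = 1 + 2/3 = 5/3
1 + 1/(5/3) = 1 + 3/5 = 8/5
6 + 1/(8/5) = 6 + 5/8 = 53/8
10 + 1/(53/8) = 10 + 8/53 = 538/53
76 + 1/(538/53) = 76 + 53/538 = 40941/538

40941/538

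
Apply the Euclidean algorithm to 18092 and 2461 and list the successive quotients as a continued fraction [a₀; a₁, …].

[7; 2, 1, 5, 2, 5, 12]

Run the Euclidean algorithm, recording each quotient:
18092 ÷ 2461 → quotient 7, remainder 865
2461 ÷ 865 → quotient 2, remainder 731
865 ÷ 731 → quotient 1, remainder 134
731 ÷ 134 → quotient 5, remainder 61
134 ÷ 61 → quotient 2, remainder 12
61 ÷ 12 → quotient 5, remainder 1
12 ÷ 1 → quotient 12, remainder 0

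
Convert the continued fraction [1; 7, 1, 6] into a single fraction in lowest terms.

Build up convergents one term at a time:
a_0 = 1: 1/1
a_1 = 7: 8/7
a_2 = 1: 9/8
a_3 = 6: 62/55

62/55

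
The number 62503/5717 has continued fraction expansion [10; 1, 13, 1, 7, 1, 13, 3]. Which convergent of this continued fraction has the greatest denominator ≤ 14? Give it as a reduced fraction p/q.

153/14

List convergents until the denominator exceeds the bound:
a_0 = 10: 10/1  (≤ bound)
a_1 = 1: 11/1  (≤ bound)
a_2 = 13: 153/14  (≤ bound)
a_3 = 1: 164/15  (> 14, stop)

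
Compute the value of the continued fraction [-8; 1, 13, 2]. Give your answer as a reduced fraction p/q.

-205/29

a_0 = -8: -8/1
a_1 = 1: -7/1
a_2 = 13: -99/14
a_3 = 2: -205/29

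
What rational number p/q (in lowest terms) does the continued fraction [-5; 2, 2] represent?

-23/5

Compute successive convergents:
a_0 = -5: -5/1
a_1 = 2: -9/2
a_2 = 2: -23/5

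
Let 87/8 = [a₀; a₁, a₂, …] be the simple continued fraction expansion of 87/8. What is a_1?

87 = 10·8 + 7, so a_0 = 10
8 = 1·7 + 1, so a_1 = 1

1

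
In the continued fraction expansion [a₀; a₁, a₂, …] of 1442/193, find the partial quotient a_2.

8

1442 = 7·193 + 91, so a_0 = 7
193 = 2·91 + 11, so a_1 = 2
91 = 8·11 + 3, so a_2 = 8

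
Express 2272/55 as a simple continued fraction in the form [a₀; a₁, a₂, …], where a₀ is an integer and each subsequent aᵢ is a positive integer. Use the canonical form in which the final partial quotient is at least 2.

Apply division with remainder until the remainder is 0:
2272 ÷ 55 → quotient 41, remainder 17
55 ÷ 17 → quotient 3, remainder 4
17 ÷ 4 → quotient 4, remainder 1
4 ÷ 1 → quotient 4, remainder 0

[41; 3, 4, 4]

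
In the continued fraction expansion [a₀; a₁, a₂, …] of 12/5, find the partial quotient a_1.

2

12 = 2·5 + 2, so a_0 = 2
5 = 2·2 + 1, so a_1 = 2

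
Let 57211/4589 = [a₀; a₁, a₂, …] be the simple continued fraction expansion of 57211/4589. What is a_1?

⌊57211/4589⌋ = 12, remainder 2143
⌊4589/2143⌋ = 2, remainder 303

2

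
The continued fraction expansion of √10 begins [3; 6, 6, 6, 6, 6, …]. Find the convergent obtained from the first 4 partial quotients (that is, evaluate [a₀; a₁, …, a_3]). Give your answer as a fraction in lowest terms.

721/228

Collapse the nested fraction from the inside out:
Start with 6.
6 + 1/(6/1) = 6 + 1/6 = 37/6
6 + 1/(37/6) = 6 + 6/37 = 228/37
3 + 1/(228/37) = 3 + 37/228 = 721/228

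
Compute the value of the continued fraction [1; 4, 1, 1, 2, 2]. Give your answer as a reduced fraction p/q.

67/55

Start with 2.
2 + 1/(2/1) = 2 + 1/2 = 5/2
1 + 1/(5/2) = 1 + 2/5 = 7/5
1 + 1/(7/5) = 1 + 5/7 = 12/7
4 + 1/(12/7) = 4 + 7/12 = 55/12
1 + 1/(55/12) = 1 + 12/55 = 67/55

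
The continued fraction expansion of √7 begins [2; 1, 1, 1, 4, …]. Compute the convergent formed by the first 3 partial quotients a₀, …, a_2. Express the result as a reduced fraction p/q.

5/2

Start with 1.
1 + 1/(1/1) = 1 + 1/1 = 2/1
2 + 1/(2/1) = 2 + 1/2 = 5/2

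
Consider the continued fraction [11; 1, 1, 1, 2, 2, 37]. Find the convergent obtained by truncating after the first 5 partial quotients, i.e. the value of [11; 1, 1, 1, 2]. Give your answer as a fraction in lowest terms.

Start with 2.
1 + 1/(2/1) = 1 + 1/2 = 3/2
1 + 1/(3/2) = 1 + 2/3 = 5/3
1 + 1/(5/3) = 1 + 3/5 = 8/5
11 + 1/(8/5) = 11 + 5/8 = 93/8

93/8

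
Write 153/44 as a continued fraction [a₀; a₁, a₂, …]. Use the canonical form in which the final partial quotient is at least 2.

[3; 2, 10, 2]

Run the Euclidean algorithm, recording each quotient:
153 ÷ 44 → quotient 3, remainder 21
44 ÷ 21 → quotient 2, remainder 2
21 ÷ 2 → quotient 10, remainder 1
2 ÷ 1 → quotient 2, remainder 0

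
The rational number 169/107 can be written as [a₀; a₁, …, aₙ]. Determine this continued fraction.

[1; 1, 1, 2, 1, 1, 1, 5]

⌊169/107⌋ = 1, remainder 62
⌊107/62⌋ = 1, remainder 45
⌊62/45⌋ = 1, remainder 17
⌊45/17⌋ = 2, remainder 11
⌊17/11⌋ = 1, remainder 6
⌊11/6⌋ = 1, remainder 5
⌊6/5⌋ = 1, remainder 1
⌊5/1⌋ = 5, remainder 0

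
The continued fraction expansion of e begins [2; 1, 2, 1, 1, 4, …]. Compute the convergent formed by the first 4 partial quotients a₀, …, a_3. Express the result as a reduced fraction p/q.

11/4

Use the convergent recurrence hₖ = aₖ·hₖ₋₁ + hₖ₋₂ (and likewise for the denominators kₖ):
a_0 = 2: 2/1
a_1 = 1: 3/1
a_2 = 2: 8/3
a_3 = 1: 11/4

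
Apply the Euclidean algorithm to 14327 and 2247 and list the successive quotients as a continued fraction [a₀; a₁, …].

Run the Euclidean algorithm, recording each quotient:
14327 ÷ 2247 → quotient 6, remainder 845
2247 ÷ 845 → quotient 2, remainder 557
845 ÷ 557 → quotient 1, remainder 288
557 ÷ 288 → quotient 1, remainder 269
288 ÷ 269 → quotient 1, remainder 19
269 ÷ 19 → quotient 14, remainder 3
19 ÷ 3 → quotient 6, remainder 1
3 ÷ 1 → quotient 3, remainder 0

[6; 2, 1, 1, 1, 14, 6, 3]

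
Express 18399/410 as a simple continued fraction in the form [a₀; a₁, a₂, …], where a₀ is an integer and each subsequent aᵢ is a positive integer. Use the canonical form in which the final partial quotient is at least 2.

[44; 1, 7, 25, 2]

Run the Euclidean algorithm, recording each quotient:
18399 ÷ 410 → quotient 44, remainder 359
410 ÷ 359 → quotient 1, remainder 51
359 ÷ 51 → quotient 7, remainder 2
51 ÷ 2 → quotient 25, remainder 1
2 ÷ 1 → quotient 2, remainder 0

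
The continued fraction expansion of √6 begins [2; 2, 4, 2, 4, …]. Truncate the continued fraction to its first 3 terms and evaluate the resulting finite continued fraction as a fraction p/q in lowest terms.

a_0 = 2: 2/1
a_1 = 2: 5/2
a_2 = 4: 22/9

22/9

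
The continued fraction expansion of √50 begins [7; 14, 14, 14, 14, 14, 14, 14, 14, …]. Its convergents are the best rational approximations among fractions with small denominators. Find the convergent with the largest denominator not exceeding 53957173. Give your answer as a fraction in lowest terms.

54608393/7722793

a_0 = 7: 7/1  (≤ bound)
a_1 = 14: 99/14  (≤ bound)
a_2 = 14: 1393/197  (≤ bound)
a_3 = 14: 19601/2772  (≤ bound)
a_4 = 14: 275807/39005  (≤ bound)
a_5 = 14: 3880899/548842  (≤ bound)
a_6 = 14: 54608393/7722793  (≤ bound)
a_7 = 14: 768398401/108667944  (> 53957173, stop)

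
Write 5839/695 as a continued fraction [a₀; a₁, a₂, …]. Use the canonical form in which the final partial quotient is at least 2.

[8; 2, 2, 27, 2, 2]

5839 = 8·695 + 279, so a_0 = 8
695 = 2·279 + 137, so a_1 = 2
279 = 2·137 + 5, so a_2 = 2
137 = 27·5 + 2, so a_3 = 27
5 = 2·2 + 1, so a_4 = 2
2 = 2·1 + 0, so a_5 = 2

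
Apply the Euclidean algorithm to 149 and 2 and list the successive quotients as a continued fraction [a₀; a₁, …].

[74; 2]

149 = 74·2 + 1, so a_0 = 74
2 = 2·1 + 0, so a_1 = 2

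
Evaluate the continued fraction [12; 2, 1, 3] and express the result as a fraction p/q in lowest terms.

136/11

Compute successive convergents:
a_0 = 12: 12/1
a_1 = 2: 25/2
a_2 = 1: 37/3
a_3 = 3: 136/11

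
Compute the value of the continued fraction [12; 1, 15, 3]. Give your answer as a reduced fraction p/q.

Use the convergent recurrence hₖ = aₖ·hₖ₋₁ + hₖ₋₂ (and likewise for the denominators kₖ):
a_0 = 12: 12/1
a_1 = 1: 13/1
a_2 = 15: 207/16
a_3 = 3: 634/49

634/49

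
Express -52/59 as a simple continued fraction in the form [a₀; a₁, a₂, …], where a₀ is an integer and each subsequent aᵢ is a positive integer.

[-1; 8, 2, 3]

-52 = -1·59 + 7, so a_0 = -1
59 = 8·7 + 3, so a_1 = 8
7 = 2·3 + 1, so a_2 = 2
3 = 3·1 + 0, so a_3 = 3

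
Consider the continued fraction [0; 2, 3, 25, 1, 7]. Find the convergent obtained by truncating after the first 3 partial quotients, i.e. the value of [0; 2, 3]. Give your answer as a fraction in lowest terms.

3/7

Start with 3.
2 + 1/(3/1) = 2 + 1/3 = 7/3
0 + 1/(7/3) = 0 + 3/7 = 3/7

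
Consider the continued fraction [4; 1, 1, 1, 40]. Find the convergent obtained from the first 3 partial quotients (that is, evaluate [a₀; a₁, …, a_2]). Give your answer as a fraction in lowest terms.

9/2

Collapse the nested fraction from the inside out:
Start with 1.
1 + 1/(1/1) = 1 + 1/1 = 2/1
4 + 1/(2/1) = 4 + 1/2 = 9/2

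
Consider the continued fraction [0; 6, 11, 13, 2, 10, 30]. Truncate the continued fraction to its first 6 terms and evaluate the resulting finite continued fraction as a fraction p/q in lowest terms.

3134/19087

a_0 = 0: 0/1
a_1 = 6: 1/6
a_2 = 11: 11/67
a_3 = 13: 144/877
a_4 = 2: 299/1821
a_5 = 10: 3134/19087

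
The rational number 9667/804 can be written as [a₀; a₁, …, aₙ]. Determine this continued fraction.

[12; 42, 3, 6]

⌊9667/804⌋ = 12, remainder 19
⌊804/19⌋ = 42, remainder 6
⌊19/6⌋ = 3, remainder 1
⌊6/1⌋ = 6, remainder 0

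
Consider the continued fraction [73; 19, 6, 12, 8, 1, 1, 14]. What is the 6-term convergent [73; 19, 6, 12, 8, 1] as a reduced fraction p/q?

928201/12706

a_0 = 73: 73/1
a_1 = 19: 1388/19
a_2 = 6: 8401/115
a_3 = 12: 102200/1399
a_4 = 8: 826001/11307
a_5 = 1: 928201/12706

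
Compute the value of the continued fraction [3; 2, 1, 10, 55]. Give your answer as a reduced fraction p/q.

5895/1763

Build up convergents one term at a time:
a_0 = 3: 3/1
a_1 = 2: 7/2
a_2 = 1: 10/3
a_3 = 10: 107/32
a_4 = 55: 5895/1763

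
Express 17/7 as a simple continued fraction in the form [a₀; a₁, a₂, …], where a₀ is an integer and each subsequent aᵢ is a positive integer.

⌊17/7⌋ = 2, remainder 3
⌊7/3⌋ = 2, remainder 1
⌊3/1⌋ = 3, remainder 0

[2; 2, 3]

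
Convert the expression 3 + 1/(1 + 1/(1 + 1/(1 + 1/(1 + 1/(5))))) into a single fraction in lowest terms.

a_0 = 3: 3/1
a_1 = 1: 4/1
a_2 = 1: 7/2
a_3 = 1: 11/3
a_4 = 1: 18/5
a_5 = 5: 101/28

101/28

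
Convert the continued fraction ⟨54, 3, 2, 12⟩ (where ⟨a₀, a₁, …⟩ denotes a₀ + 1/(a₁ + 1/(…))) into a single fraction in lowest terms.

Work from the innermost term outward:
Start with 12.
2 + 1/(12/1) = 2 + 1/12 = 25/12
3 + 1/(25/12) = 3 + 12/25 = 87/25
54 + 1/(87/25) = 54 + 25/87 = 4723/87

4723/87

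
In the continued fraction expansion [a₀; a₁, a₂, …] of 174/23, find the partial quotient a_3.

3

Repeatedly divide and take the remainder:
174 = 7·23 + 13, so a_0 = 7
23 = 1·13 + 10, so a_1 = 1
13 = 1·10 + 3, so a_2 = 1
10 = 3·3 + 1, so a_3 = 3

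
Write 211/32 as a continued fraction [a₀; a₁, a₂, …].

[6; 1, 1, 2, 6]

211 = 6·32 + 19, so a_0 = 6
32 = 1·19 + 13, so a_1 = 1
19 = 1·13 + 6, so a_2 = 1
13 = 2·6 + 1, so a_3 = 2
6 = 6·1 + 0, so a_4 = 6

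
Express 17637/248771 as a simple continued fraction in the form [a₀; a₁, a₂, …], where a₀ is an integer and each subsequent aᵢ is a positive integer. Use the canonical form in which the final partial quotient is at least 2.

[0; 14, 9, 1, 1, 13, 3, 22]

Run the Euclidean algorithm, recording each quotient:
17637 = 0·248771 + 17637, so a_0 = 0
248771 = 14·17637 + 1853, so a_1 = 14
17637 = 9·1853 + 960, so a_2 = 9
1853 = 1·960 + 893, so a_3 = 1
960 = 1·893 + 67, so a_4 = 1
893 = 13·67 + 22, so a_5 = 13
67 = 3·22 + 1, so a_6 = 3
22 = 22·1 + 0, so a_7 = 22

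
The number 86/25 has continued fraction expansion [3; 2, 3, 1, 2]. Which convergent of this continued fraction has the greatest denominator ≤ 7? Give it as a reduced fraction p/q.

a_0 = 3: 3/1  (≤ bound)
a_1 = 2: 7/2  (≤ bound)
a_2 = 3: 24/7  (≤ bound)
a_3 = 1: 31/9  (> 7, stop)

24/7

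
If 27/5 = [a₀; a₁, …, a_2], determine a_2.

27 ÷ 5 → quotient 5, remainder 2
5 ÷ 2 → quotient 2, remainder 1
2 ÷ 1 → quotient 2, remainder 0

2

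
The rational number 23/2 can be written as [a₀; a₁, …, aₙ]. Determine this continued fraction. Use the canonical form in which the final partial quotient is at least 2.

[11; 2]

Repeatedly divide and take the remainder:
⌊23/2⌋ = 11, remainder 1
⌊2/1⌋ = 2, remainder 0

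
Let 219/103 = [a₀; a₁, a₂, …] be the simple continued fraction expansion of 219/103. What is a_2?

219 = 2·103 + 13, so a_0 = 2
103 = 7·13 + 12, so a_1 = 7
13 = 1·12 + 1, so a_2 = 1

1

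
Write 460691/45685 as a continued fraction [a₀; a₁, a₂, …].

[10; 11, 1, 8, 2, 3, 2, 25]

460691 = 10·45685 + 3841, so a_0 = 10
45685 = 11·3841 + 3434, so a_1 = 11
3841 = 1·3434 + 407, so a_2 = 1
3434 = 8·407 + 178, so a_3 = 8
407 = 2·178 + 51, so a_4 = 2
178 = 3·51 + 25, so a_5 = 3
51 = 2·25 + 1, so a_6 = 2
25 = 25·1 + 0, so a_7 = 25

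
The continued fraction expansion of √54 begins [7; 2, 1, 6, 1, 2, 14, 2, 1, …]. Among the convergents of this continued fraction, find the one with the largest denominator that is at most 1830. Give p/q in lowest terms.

6959/947

a_0 = 7: 7/1  (≤ bound)
a_1 = 2: 15/2  (≤ bound)
a_2 = 1: 22/3  (≤ bound)
a_3 = 6: 147/20  (≤ bound)
a_4 = 1: 169/23  (≤ bound)
a_5 = 2: 485/66  (≤ bound)
a_6 = 14: 6959/947  (≤ bound)
a_7 = 2: 14403/1960  (> 1830, stop)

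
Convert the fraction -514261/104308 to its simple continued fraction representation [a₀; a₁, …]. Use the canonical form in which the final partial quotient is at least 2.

[-5; 14, 3, 32, 1, 9, 2, 3]

⌊-514261/104308⌋ = -5, remainder 7279
⌊104308/7279⌋ = 14, remainder 2402
⌊7279/2402⌋ = 3, remainder 73
⌊2402/73⌋ = 32, remainder 66
⌊73/66⌋ = 1, remainder 7
⌊66/7⌋ = 9, remainder 3
⌊7/3⌋ = 2, remainder 1
⌊3/1⌋ = 3, remainder 0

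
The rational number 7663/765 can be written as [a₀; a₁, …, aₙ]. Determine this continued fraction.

⌊7663/765⌋ = 10, remainder 13
⌊765/13⌋ = 58, remainder 11
⌊13/11⌋ = 1, remainder 2
⌊11/2⌋ = 5, remainder 1
⌊2/1⌋ = 2, remainder 0

[10; 58, 1, 5, 2]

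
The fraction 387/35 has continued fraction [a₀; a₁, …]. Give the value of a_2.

2

⌊387/35⌋ = 11, remainder 2
⌊35/2⌋ = 17, remainder 1
⌊2/1⌋ = 2, remainder 0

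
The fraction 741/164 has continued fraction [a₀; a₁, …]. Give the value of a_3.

13

⌊741/164⌋ = 4, remainder 85
⌊164/85⌋ = 1, remainder 79
⌊85/79⌋ = 1, remainder 6
⌊79/6⌋ = 13, remainder 1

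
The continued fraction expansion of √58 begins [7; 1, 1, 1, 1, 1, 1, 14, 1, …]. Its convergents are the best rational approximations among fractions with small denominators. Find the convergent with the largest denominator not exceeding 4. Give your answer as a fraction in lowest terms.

23/3

a_0 = 7: 7/1  (≤ bound)
a_1 = 1: 8/1  (≤ bound)
a_2 = 1: 15/2  (≤ bound)
a_3 = 1: 23/3  (≤ bound)
a_4 = 1: 38/5  (> 4, stop)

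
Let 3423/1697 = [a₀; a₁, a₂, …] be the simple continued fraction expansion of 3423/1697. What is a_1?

58

3423 ÷ 1697 → quotient 2, remainder 29
1697 ÷ 29 → quotient 58, remainder 15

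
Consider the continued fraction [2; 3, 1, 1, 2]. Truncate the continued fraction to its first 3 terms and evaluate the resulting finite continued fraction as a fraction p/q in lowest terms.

a_0 = 2: 2/1
a_1 = 3: 7/3
a_2 = 1: 9/4

9/4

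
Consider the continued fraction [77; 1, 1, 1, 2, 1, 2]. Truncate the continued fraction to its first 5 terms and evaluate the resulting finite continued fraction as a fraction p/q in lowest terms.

a_0 = 77: 77/1
a_1 = 1: 78/1
a_2 = 1: 155/2
a_3 = 1: 233/3
a_4 = 2: 621/8

621/8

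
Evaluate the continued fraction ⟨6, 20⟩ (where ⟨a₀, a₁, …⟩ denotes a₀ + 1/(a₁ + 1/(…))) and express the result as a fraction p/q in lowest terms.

Compute successive convergents:
a_0 = 6: 6/1
a_1 = 20: 121/20

121/20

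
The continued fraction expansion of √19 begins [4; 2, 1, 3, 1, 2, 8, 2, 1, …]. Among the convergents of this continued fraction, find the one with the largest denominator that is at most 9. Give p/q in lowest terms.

13/3

a_0 = 4: 4/1  (≤ bound)
a_1 = 2: 9/2  (≤ bound)
a_2 = 1: 13/3  (≤ bound)
a_3 = 3: 48/11  (> 9, stop)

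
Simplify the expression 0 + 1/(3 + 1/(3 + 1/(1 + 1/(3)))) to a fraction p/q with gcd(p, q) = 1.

15/49

Work from the innermost term outward:
Start with 3.
1 + 1/(3/1) = 1 + 1/3 = 4/3
3 + 1/(4/3) = 3 + 3/4 = 15/4
3 + 1/(15/4) = 3 + 4/15 = 49/15
0 + 1/(49/15) = 0 + 15/49 = 15/49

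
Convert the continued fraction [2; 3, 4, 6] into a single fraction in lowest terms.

187/81

Compute successive convergents:
a_0 = 2: 2/1
a_1 = 3: 7/3
a_2 = 4: 30/13
a_3 = 6: 187/81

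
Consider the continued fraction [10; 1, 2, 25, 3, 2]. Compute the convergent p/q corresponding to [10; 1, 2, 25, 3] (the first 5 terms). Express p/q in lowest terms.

Start with 3.
25 + 1/(3/1) = 25 + 1/3 = 76/3
2 + 1/(76/3) = 2 + 3/76 = 155/76
1 + 1/(155/76) = 1 + 76/155 = 231/155
10 + 1/(231/155) = 10 + 155/231 = 2465/231

2465/231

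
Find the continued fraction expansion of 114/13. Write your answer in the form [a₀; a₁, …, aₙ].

⌊114/13⌋ = 8, remainder 10
⌊13/10⌋ = 1, remainder 3
⌊10/3⌋ = 3, remainder 1
⌊3/1⌋ = 3, remainder 0

[8; 1, 3, 3]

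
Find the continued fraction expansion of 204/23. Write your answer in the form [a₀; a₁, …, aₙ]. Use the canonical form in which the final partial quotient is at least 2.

[8; 1, 6, 1, 2]

204 = 8·23 + 20, so a_0 = 8
23 = 1·20 + 3, so a_1 = 1
20 = 6·3 + 2, so a_2 = 6
3 = 1·2 + 1, so a_3 = 1
2 = 2·1 + 0, so a_4 = 2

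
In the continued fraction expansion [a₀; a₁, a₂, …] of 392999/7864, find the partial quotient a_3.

Run the Euclidean algorithm, recording each quotient:
392999 = 49·7864 + 7663, so a_0 = 49
7864 = 1·7663 + 201, so a_1 = 1
7663 = 38·201 + 25, so a_2 = 38
201 = 8·25 + 1, so a_3 = 8

8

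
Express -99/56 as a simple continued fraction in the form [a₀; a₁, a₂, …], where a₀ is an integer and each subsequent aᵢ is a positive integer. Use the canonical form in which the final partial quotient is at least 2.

[-2; 4, 3, 4]

Repeatedly divide and take the remainder:
⌊-99/56⌋ = -2, remainder 13
⌊56/13⌋ = 4, remainder 4
⌊13/4⌋ = 3, remainder 1
⌊4/1⌋ = 4, remainder 0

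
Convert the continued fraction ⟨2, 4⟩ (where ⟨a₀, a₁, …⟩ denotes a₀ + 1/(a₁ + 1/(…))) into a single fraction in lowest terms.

Compute successive convergents:
a_0 = 2: 2/1
a_1 = 4: 9/4

9/4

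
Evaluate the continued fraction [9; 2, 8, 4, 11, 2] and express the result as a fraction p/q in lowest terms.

15571/1644

Start with 2.
11 + 1/(2/1) = 11 + 1/2 = 23/2
4 + 1/(23/2) = 4 + 2/23 = 94/23
8 + 1/(94/23) = 8 + 23/94 = 775/94
2 + 1/(775/94) = 2 + 94/775 = 1644/775
9 + 1/(1644/775) = 9 + 775/1644 = 15571/1644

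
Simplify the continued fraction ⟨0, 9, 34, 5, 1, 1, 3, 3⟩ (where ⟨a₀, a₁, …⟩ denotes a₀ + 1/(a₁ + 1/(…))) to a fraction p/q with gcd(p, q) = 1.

Start with 3.
3 + 1/(3/1) = 3 + 1/3 = 10/3
1 + 1/(10/3) = 1 + 3/10 = 13/10
1 + 1/(13/10) = 1 + 10/13 = 23/13
5 + 1/(23/13) = 5 + 13/23 = 128/23
34 + 1/(128/23) = 34 + 23/128 = 4375/128
9 + 1/(4375/128) = 9 + 128/4375 = 39503/4375
0 + 1/(39503/4375) = 0 + 4375/39503 = 4375/39503

4375/39503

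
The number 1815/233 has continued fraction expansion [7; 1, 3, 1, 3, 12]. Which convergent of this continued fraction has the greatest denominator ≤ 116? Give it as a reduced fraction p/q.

148/19

a_0 = 7: 7/1  (≤ bound)
a_1 = 1: 8/1  (≤ bound)
a_2 = 3: 31/4  (≤ bound)
a_3 = 1: 39/5  (≤ bound)
a_4 = 3: 148/19  (≤ bound)
a_5 = 12: 1815/233  (> 116, stop)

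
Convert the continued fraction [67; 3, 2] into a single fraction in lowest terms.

Work from the innermost term outward:
Start with 2.
3 + 1/(2/1) = 3 + 1/2 = 7/2
67 + 1/(7/2) = 67 + 2/7 = 471/7

471/7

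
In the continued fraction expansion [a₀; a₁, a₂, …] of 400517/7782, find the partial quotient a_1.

2

Apply division with remainder until the remainder is 0:
⌊400517/7782⌋ = 51, remainder 3635
⌊7782/3635⌋ = 2, remainder 512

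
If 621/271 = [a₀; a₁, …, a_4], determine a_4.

11

621 ÷ 271 → quotient 2, remainder 79
271 ÷ 79 → quotient 3, remainder 34
79 ÷ 34 → quotient 2, remainder 11
34 ÷ 11 → quotient 3, remainder 1
11 ÷ 1 → quotient 11, remainder 0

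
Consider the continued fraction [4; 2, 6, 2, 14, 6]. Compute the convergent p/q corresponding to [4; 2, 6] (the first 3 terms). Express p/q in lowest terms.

58/13

Start with 6.
2 + 1/(6/1) = 2 + 1/6 = 13/6
4 + 1/(13/6) = 4 + 6/13 = 58/13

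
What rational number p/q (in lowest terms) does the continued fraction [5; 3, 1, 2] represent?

Collapse the nested fraction from the inside out:
Start with 2.
1 + 1/(2/1) = 1 + 1/2 = 3/2
3 + 1/(3/2) = 3 + 2/3 = 11/3
5 + 1/(11/3) = 5 + 3/11 = 58/11

58/11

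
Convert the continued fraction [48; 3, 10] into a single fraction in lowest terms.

Build up convergents one term at a time:
a_0 = 48: 48/1
a_1 = 3: 145/3
a_2 = 10: 1498/31

1498/31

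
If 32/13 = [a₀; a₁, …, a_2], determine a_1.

2

32 ÷ 13 → quotient 2, remainder 6
13 ÷ 6 → quotient 2, remainder 1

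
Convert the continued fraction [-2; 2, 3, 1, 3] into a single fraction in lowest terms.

Start with 3.
1 + 1/(3/1) = 1 + 1/3 = 4/3
3 + 1/(4/3) = 3 + 3/4 = 15/4
2 + 1/(15/4) = 2 + 4/15 = 34/15
-2 + 1/(34/15) = -2 + 15/34 = -53/34

-53/34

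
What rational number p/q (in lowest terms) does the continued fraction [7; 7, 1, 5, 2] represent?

727/102

Build up convergents one term at a time:
a_0 = 7: 7/1
a_1 = 7: 50/7
a_2 = 1: 57/8
a_3 = 5: 335/47
a_4 = 2: 727/102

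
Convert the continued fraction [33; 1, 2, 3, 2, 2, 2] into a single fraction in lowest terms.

Build up convergents one term at a time:
a_0 = 33: 33/1
a_1 = 1: 34/1
a_2 = 2: 101/3
a_3 = 3: 337/10
a_4 = 2: 775/23
a_5 = 2: 1887/56
a_6 = 2: 4549/135

4549/135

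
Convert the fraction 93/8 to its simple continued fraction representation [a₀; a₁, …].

[11; 1, 1, 1, 2]

93 = 11·8 + 5, so a_0 = 11
8 = 1·5 + 3, so a_1 = 1
5 = 1·3 + 2, so a_2 = 1
3 = 1·2 + 1, so a_3 = 1
2 = 2·1 + 0, so a_4 = 2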